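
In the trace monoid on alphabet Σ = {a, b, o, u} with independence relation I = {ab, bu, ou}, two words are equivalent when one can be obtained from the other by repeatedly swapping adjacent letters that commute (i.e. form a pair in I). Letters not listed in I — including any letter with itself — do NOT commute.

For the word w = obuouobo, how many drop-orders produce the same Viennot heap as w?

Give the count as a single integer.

piece 0:o — minimal
piece 1:b rests on {0:o}
piece 2:u — minimal
piece 3:o rests on {1:b}
piece 4:u rests on {2:u}
piece 5:o rests on {3:o}
piece 6:b rests on {5:o}
piece 7:o rests on {6:b}
minimal pieces: {0:o, 2:u}
ways to finish when only these pieces remain (= sum over removing one remaining piece with nothing left below it):
  1 left: {4}→1  {7}→1
  2 left: {2,4}→1  {4,7}→2  {6,7}→1
  3 left: {2,4,7}→3  {4,6,7}→3  {5,6,7}→1
  4 left: {2,4,6,7}→6  {3,5,6,7}→1  {4,5,6,7}→4
  5 left: {1,3,5,6,7}→1  {2,4,5,6,7}→10  {3,4,5,6,7}→5
  6 left: {0,1,3,5,6,7}→1  {1,3,4,5,6,7}→6  {2,3,4,5,6,7}→15
  placing 0:o first → 21 extensions
  placing 2:u first → 7 extensions
total linear extensions = 28

28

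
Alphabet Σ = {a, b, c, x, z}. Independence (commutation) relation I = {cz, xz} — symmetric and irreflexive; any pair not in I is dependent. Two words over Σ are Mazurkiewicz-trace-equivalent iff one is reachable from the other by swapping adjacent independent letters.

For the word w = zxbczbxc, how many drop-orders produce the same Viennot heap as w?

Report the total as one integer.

#0=z has no predecessor
#1=x has no predecessor
#2=b depends on [0:z, 1:x]
#3=c depends on [2:b]
#4=z depends on [2:b]
#5=b depends on [3:c, 4:z]
#6=x depends on [5:b]
#7=c depends on [6:x]
sources: [0:z, 1:x]
N(rest) = Σ N(rest − s) over sources s of rest; N(one piece) = 1:
  size 1 → [7]=1
  size 2 → [6,7]=1
  size 3 → [5,6,7]=1
  size 4 → [3,5,6,7]=1  [4,5,6,7]=1
  size 5 → [3,4,5,6,7]=2
  size 6 → [2,3,4,5,6,7]=2
  first=0(z) contributes 2
  first=1(x) contributes 2
|[w]| = 4

4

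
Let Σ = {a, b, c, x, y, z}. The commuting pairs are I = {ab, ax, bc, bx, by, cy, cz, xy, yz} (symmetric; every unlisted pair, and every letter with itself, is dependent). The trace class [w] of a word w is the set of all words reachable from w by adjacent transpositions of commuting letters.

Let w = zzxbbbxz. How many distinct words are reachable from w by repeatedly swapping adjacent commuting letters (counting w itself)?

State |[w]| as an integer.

10

drop 0:z onto floor
drop 1:z onto {0:z}
drop 2:x onto {1:z}
drop 3:b onto {1:z}
drop 4:b onto {3:b}
drop 5:b onto {4:b}
drop 6:x onto {2:x}
drop 7:z onto {5:b, 6:x}
ground layer = {0:z}
drop-orders for the pieces not yet dropped (sum over which currently-grounded one goes next):
  1 to go: {7} 1
  2 to go: {5,7} 1  {6,7} 1
  3 to go: {2,6,7} 1  {4,5,7} 1  {5,6,7} 2
  4 to go: {2,5,6,7} 3  {3,4,5,7} 1  {4,5,6,7} 3
  5 to go: {2,4,5,6,7} 6  {3,4,5,6,7} 4
  6 to go: {2,3,4,5,6,7} 10
  if 0:z drops first: 10 orders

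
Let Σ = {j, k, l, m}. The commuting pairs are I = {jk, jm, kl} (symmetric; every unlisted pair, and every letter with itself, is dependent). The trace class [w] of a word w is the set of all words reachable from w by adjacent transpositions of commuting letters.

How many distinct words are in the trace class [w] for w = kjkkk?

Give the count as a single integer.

#0=k has no predecessor
#1=j has no predecessor
#2=k depends on [0:k]
#3=k depends on [2:k]
#4=k depends on [3:k]
sources: [0:k, 1:j]
N(rest) = Σ N(rest − s) over sources s of rest; N(one piece) = 1:
  size 1 → [1]=1  [4]=1
  size 2 → [1,4]=2  [3,4]=1
  size 3 → [1,3,4]=3  [2,3,4]=1
  first=0(k) contributes 4
  first=1(j) contributes 1
|[w]| = 5

5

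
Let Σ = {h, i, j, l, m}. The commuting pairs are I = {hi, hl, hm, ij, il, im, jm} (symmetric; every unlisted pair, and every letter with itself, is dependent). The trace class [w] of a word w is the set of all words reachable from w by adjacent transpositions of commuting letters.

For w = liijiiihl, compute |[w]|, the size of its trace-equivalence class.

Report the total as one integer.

252

piece 0:l — minimal
piece 1:i — minimal
piece 2:i rests on {1:i}
piece 3:j rests on {0:l}
piece 4:i rests on {2:i}
piece 5:i rests on {4:i}
piece 6:i rests on {5:i}
piece 7:h rests on {3:j}
piece 8:l rests on {3:j}
minimal pieces: {0:l, 1:i}
ways to finish when only these pieces remain (= sum over removing one remaining piece with nothing left below it):
  1 left: {6}→1  {7}→1  {8}→1
  2 left: {5,6}→1  {6,7}→2  {6,8}→2  {7,8}→2
  3 left: {3,7,8}→2  {4,5,6}→1  {5,6,7}→3  {5,6,8}→3  {6,7,8}→6
  4 left: {0,3,7,8}→2  {2,4,5,6}→1  {3,6,7,8}→8  {4,5,6,7}→4  {4,5,6,8}→4  {5,6,7,8}→12
  5 left: {0,3,6,7,8}→10  {1,2,4,5,6}→1  {2,4,5,6,7}→5  {2,4,5,6,8}→5  {3,5,6,7,8}→20  {4,5,6,7,8}→20
  6 left: {0,3,5,6,7,8}→30  {1,2,4,5,6,7}→6  {1,2,4,5,6,8}→6  {2,4,5,6,7,8}→30  {3,4,5,6,7,8}→40
  7 left: {0,3,4,5,6,7,8}→70  {1,2,4,5,6,7,8}→42  {2,3,4,5,6,7,8}→70
  placing 0:l first → 112 extensions
  placing 1:i first → 140 extensions
total linear extensions = 252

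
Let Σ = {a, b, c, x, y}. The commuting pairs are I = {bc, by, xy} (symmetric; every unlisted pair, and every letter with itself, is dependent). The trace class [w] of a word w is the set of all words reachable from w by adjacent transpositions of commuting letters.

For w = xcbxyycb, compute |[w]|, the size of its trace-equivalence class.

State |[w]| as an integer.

25

#0=x has no predecessor
#1=c depends on [0:x]
#2=b depends on [0:x]
#3=x depends on [1:c, 2:b]
#4=y depends on [1:c]
#5=y depends on [4:y]
#6=c depends on [3:x, 5:y]
#7=b depends on [3:x]
sources: [0:x]
N(rest) = Σ N(rest − s) over sources s of rest; N(one piece) = 1:
  size 1 → [6]=1  [7]=1
  size 2 → [5,6]=1  [6,7]=2
  size 3 → [3,6,7]=2  [4,5,6]=1  [5,6,7]=3
  size 4 → [2,3,6,7]=2  [3,5,6,7]=5  [4,5,6,7]=4
  size 5 → [2,3,5,6,7]=7  [3,4,5,6,7]=9
  size 6 → [1,3,4,5,6,7]=9  [2,3,4,5,6,7]=16
  first=0(x) contributes 25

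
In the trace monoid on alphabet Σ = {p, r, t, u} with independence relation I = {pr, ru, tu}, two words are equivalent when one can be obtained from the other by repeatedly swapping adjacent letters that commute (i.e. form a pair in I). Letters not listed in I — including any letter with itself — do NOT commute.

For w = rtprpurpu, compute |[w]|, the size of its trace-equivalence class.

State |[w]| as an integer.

0(r) covers ∅
1(t) covers 0:r
2(p) covers 1:t
3(r) covers 1:t
4(p) covers 2:p
5(u) covers 4:p
6(r) covers 3:r
7(p) covers 5:u
8(u) covers 7:p
floor of heap: 0:r
completions by unplaced set U, small U first (add the entries for U minus each lowest piece of U):
  |U|=1: {6}:1  {8}:1
  |U|=2: {3,6}:1  {6,8}:2  {7,8}:1
  |U|=3: {3,6,8}:3  {5,7,8}:1  {6,7,8}:3
  |U|=4: {3,6,7,8}:6  {4,5,7,8}:1  {5,6,7,8}:4
  |U|=5: {2,4,5,7,8}:1  {3,5,6,7,8}:10  {4,5,6,7,8}:5
  |U|=6: {2,4,5,6,7,8}:6  {3,4,5,6,7,8}:15
  |U|=7: {2,3,4,5,6,7,8}:21
  start at 0(r): 21

21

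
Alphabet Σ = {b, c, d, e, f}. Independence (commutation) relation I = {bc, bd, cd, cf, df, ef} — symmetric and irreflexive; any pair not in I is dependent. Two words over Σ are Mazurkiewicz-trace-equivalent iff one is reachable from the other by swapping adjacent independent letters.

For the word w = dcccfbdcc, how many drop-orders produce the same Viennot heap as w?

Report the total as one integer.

756

#0=d has no predecessor
#1=c has no predecessor
#2=c depends on [1:c]
#3=c depends on [2:c]
#4=f has no predecessor
#5=b depends on [4:f]
#6=d depends on [0:d]
#7=c depends on [3:c]
#8=c depends on [7:c]
sources: [0:d, 1:c, 4:f]
N(rest) = Σ N(rest − s) over sources s of rest; N(one piece) = 1:
  size 1 → [5]=1  [6]=1  [8]=1
  size 2 → [0,6]=1  [4,5]=1  [5,6]=2  [5,8]=2  [6,8]=2  [7,8]=1
  size 3 → [0,5,6]=3  [0,6,8]=3  [3,7,8]=1  [4,5,6]=3  [4,5,8]=3  [5,6,8]=6  [5,7,8]=3  [6,7,8]=3
  size 4 → [0,4,5,6]=6  [0,5,6,8]=12  [0,6,7,8]=6  [2,3,7,8]=1  [3,5,7,8]=4  [3,6,7,8]=4  [4,5,6,8]=12  [4,5,7,8]=6  [5,6,7,8]=12
  size 5 → [0,3,6,7,8]=10  [0,4,5,6,8]=30  [0,5,6,7,8]=30  [1,2,3,7,8]=1  [2,3,5,7,8]=5  [2,3,6,7,8]=5  [3,4,5,7,8]=10  [3,5,6,7,8]=20  [4,5,6,7,8]=30
  size 6 → [0,2,3,6,7,8]=15  [0,3,5,6,7,8]=60  [0,4,5,6,7,8]=90  [1,2,3,5,7,8]=6  [1,2,3,6,7,8]=6  [2,3,4,5,7,8]=15  [2,3,5,6,7,8]=30  [3,4,5,6,7,8]=60
  size 7 → [0,1,2,3,6,7,8]=21  [0,2,3,5,6,7,8]=105  [0,3,4,5,6,7,8]=210  [1,2,3,4,5,7,8]=21  [1,2,3,5,6,7,8]=42  [2,3,4,5,6,7,8]=105
  first=0(d) contributes 168
  first=1(c) contributes 420
  first=4(f) contributes 168
|[w]| = 756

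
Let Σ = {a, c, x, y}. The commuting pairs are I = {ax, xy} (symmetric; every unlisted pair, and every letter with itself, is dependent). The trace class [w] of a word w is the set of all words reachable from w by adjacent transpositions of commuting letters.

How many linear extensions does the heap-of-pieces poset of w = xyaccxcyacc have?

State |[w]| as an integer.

drop 0:x onto floor
drop 1:y onto floor
drop 2:a onto {1:y}
drop 3:c onto {0:x, 2:a}
drop 4:c onto {3:c}
drop 5:x onto {4:c}
drop 6:c onto {5:x}
drop 7:y onto {6:c}
drop 8:a onto {7:y}
drop 9:c onto {8:a}
drop 10:c onto {9:c}
ground layer = {0:x, 1:y}
drop-orders for the pieces not yet dropped (sum over which currently-grounded one goes next):
  1 to go: {10} 1
  2 to go: {9,10} 1
  3 to go: {8,9,10} 1
  4 to go: {7,8,9,10} 1
  5 to go: {6,7,8,9,10} 1
  6 to go: {5,6,7,8,9,10} 1
  7 to go: {4,5,6,7,8,9,10} 1
  8 to go: {3,4,5,6,7,8,9,10} 1
  9 to go: {0,3,4,5,6,7,8,9,10} 1  {2,3,4,5,6,7,8,9,10} 1
  if 0:x drops first: 1 orders
  if 1:y drops first: 2 orders
heap linearizations: 3

3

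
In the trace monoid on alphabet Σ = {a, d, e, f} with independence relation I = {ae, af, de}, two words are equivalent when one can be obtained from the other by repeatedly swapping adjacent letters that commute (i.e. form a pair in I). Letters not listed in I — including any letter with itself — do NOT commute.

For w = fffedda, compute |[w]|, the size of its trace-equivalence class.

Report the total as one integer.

4

drop 0:f onto floor
drop 1:f onto {0:f}
drop 2:f onto {1:f}
drop 3:e onto {2:f}
drop 4:d onto {2:f}
drop 5:d onto {4:d}
drop 6:a onto {5:d}
ground layer = {0:f}
drop-orders for the pieces not yet dropped (sum over which currently-grounded one goes next):
  1 to go: {3} 1  {6} 1
  2 to go: {3,6} 2  {5,6} 1
  3 to go: {3,5,6} 3  {4,5,6} 1
  4 to go: {3,4,5,6} 4
  5 to go: {2,3,4,5,6} 4
  if 0:f drops first: 4 orders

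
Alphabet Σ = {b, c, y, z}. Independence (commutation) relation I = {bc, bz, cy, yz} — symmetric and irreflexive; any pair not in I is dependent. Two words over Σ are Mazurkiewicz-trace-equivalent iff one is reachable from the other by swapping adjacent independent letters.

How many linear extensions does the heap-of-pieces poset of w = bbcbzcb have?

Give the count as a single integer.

drop 0:b onto floor
drop 1:b onto {0:b}
drop 2:c onto floor
drop 3:b onto {1:b}
drop 4:z onto {2:c}
drop 5:c onto {4:z}
drop 6:b onto {3:b}
ground layer = {0:b, 2:c}
drop-orders for the pieces not yet dropped (sum over which currently-grounded one goes next):
  1 to go: {5} 1  {6} 1
  2 to go: {3,6} 1  {4,5} 1  {5,6} 2
  3 to go: {1,3,6} 1  {2,4,5} 1  {3,5,6} 3  {4,5,6} 3
  4 to go: {0,1,3,6} 1  {1,3,5,6} 4  {2,4,5,6} 4  {3,4,5,6} 6
  5 to go: {0,1,3,5,6} 5  {1,3,4,5,6} 10  {2,3,4,5,6} 10
  if 0:b drops first: 20 orders
  if 2:c drops first: 15 orders
heap linearizations: 35

35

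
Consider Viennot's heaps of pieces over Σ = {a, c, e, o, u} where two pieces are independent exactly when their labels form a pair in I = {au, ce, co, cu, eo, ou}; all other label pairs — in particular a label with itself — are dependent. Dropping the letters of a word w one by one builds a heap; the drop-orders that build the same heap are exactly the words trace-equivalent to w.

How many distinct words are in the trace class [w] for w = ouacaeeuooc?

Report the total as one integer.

345

#0=o has no predecessor
#1=u has no predecessor
#2=a depends on [0:o]
#3=c depends on [2:a]
#4=a depends on [3:c]
#5=e depends on [1:u, 4:a]
#6=e depends on [5:e]
#7=u depends on [6:e]
#8=o depends on [4:a]
#9=o depends on [8:o]
#10=c depends on [4:a]
sources: [0:o, 1:u]
N(rest) = Σ N(rest − s) over sources s of rest; N(one piece) = 1:
  size 1 → [7]=1  [9]=1  [10]=1
  size 2 → [6,7]=1  [7,9]=2  [7,10]=2  [8,9]=1  [9,10]=2
  size 3 → [5,6,7]=1  [6,7,9]=3  [6,7,10]=3  [7,8,9]=3  [7,9,10]=6  [8,9,10]=3
  size 4 → [1,5,6,7]=1  [5,6,7,9]=4  [5,6,7,10]=4  [6,7,8,9]=6  [6,7,9,10]=12  [7,8,9,10]=12
  size 5 → [1,5,6,7,9]=5  [1,5,6,7,10]=5  [5,6,7,8,9]=10  [5,6,7,9,10]=20  [6,7,8,9,10]=30
  size 6 → [1,5,6,7,8,9]=15  [1,5,6,7,9,10]=30  [5,6,7,8,9,10]=60
  size 7 → [1,5,6,7,8,9,10]=105  [4,5,6,7,8,9,10]=60
  size 8 → [1,4,5,6,7,8,9,10]=165  [3,4,5,6,7,8,9,10]=60
  size 9 → [1,3,4,5,6,7,8,9,10]=225  [2,3,4,5,6,7,8,9,10]=60
  first=0(o) contributes 285
  first=1(u) contributes 60
|[w]| = 345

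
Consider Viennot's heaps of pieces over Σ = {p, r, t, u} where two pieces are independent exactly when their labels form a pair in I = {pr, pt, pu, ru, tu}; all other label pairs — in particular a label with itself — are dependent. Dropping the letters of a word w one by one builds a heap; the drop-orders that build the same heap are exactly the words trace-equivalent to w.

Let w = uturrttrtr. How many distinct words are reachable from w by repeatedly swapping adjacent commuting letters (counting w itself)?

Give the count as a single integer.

45

#0=u has no predecessor
#1=t has no predecessor
#2=u depends on [0:u]
#3=r depends on [1:t]
#4=r depends on [3:r]
#5=t depends on [4:r]
#6=t depends on [5:t]
#7=r depends on [6:t]
#8=t depends on [7:r]
#9=r depends on [8:t]
sources: [0:u, 1:t]
N(rest) = Σ N(rest − s) over sources s of rest; N(one piece) = 1:
  size 1 → [2]=1  [9]=1
  size 2 → [0,2]=1  [2,9]=2  [8,9]=1
  size 3 → [0,2,9]=3  [2,8,9]=3  [7,8,9]=1
  size 4 → [0,2,8,9]=6  [2,7,8,9]=4  [6,7,8,9]=1
  size 5 → [0,2,7,8,9]=10  [2,6,7,8,9]=5  [5,6,7,8,9]=1
  size 6 → [0,2,6,7,8,9]=15  [2,5,6,7,8,9]=6  [4,5,6,7,8,9]=1
  size 7 → [0,2,5,6,7,8,9]=21  [2,4,5,6,7,8,9]=7  [3,4,5,6,7,8,9]=1
  size 8 → [0,2,4,5,6,7,8,9]=28  [1,3,4,5,6,7,8,9]=1  [2,3,4,5,6,7,8,9]=8
  first=0(u) contributes 9
  first=1(t) contributes 36
|[w]| = 45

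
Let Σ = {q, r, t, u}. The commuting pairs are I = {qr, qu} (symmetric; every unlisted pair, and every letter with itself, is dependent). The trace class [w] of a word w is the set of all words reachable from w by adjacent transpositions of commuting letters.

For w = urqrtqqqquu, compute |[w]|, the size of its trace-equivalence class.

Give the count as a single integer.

60

piece 0:u — minimal
piece 1:r rests on {0:u}
piece 2:q — minimal
piece 3:r rests on {1:r}
piece 4:t rests on {2:q, 3:r}
piece 5:q rests on {4:t}
piece 6:q rests on {5:q}
piece 7:q rests on {6:q}
piece 8:q rests on {7:q}
piece 9:u rests on {4:t}
piece 10:u rests on {9:u}
minimal pieces: {0:u, 2:q}
ways to finish when only these pieces remain (= sum over removing one remaining piece with nothing left below it):
  1 left: {8}→1  {10}→1
  2 left: {7,8}→1  {8,10}→2  {9,10}→1
  3 left: {6,7,8}→1  {7,8,10}→3  {8,9,10}→3
  4 left: {5,6,7,8}→1  {6,7,8,10}→4  {7,8,9,10}→6
  5 left: {5,6,7,8,10}→5  {6,7,8,9,10}→10
  6 left: {5,6,7,8,9,10}→15
  7 left: {4,5,6,7,8,9,10}→15
  8 left: {2,4,5,6,7,8,9,10}→15  {3,4,5,6,7,8,9,10}→15
  9 left: {1,3,4,5,6,7,8,9,10}→15  {2,3,4,5,6,7,8,9,10}→30
  placing 0:u first → 45 extensions
  placing 2:q first → 15 extensions
total linear extensions = 60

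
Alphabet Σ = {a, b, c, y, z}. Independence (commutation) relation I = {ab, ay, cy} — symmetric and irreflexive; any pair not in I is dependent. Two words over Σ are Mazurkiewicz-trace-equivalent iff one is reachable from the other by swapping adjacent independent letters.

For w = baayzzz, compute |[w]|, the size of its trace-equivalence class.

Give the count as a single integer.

6

#0=b has no predecessor
#1=a has no predecessor
#2=a depends on [1:a]
#3=y depends on [0:b]
#4=z depends on [2:a, 3:y]
#5=z depends on [4:z]
#6=z depends on [5:z]
sources: [0:b, 1:a]
N(rest) = Σ N(rest − s) over sources s of rest; N(one piece) = 1:
  size 1 → [6]=1
  size 2 → [5,6]=1
  size 3 → [4,5,6]=1
  size 4 → [2,4,5,6]=1  [3,4,5,6]=1
  size 5 → [0,3,4,5,6]=1  [1,2,4,5,6]=1  [2,3,4,5,6]=2
  first=0(b) contributes 3
  first=1(a) contributes 3
|[w]| = 6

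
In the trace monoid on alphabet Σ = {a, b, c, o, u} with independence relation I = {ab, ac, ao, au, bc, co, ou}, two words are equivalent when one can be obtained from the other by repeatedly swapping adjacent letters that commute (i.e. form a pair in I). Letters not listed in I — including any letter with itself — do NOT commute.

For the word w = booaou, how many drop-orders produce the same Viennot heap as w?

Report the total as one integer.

drop 0:b onto floor
drop 1:o onto {0:b}
drop 2:o onto {1:o}
drop 3:a onto floor
drop 4:o onto {2:o}
drop 5:u onto {0:b}
ground layer = {0:b, 3:a}
drop-orders for the pieces not yet dropped (sum over which currently-grounded one goes next):
  1 to go: {3} 1  {4} 1  {5} 1
  2 to go: {2,4} 1  {3,4} 2  {3,5} 2  {4,5} 2
  3 to go: {1,2,4} 1  {2,3,4} 3  {2,4,5} 3  {3,4,5} 6
  4 to go: {1,2,3,4} 4  {1,2,4,5} 4  {2,3,4,5} 12
  if 0:b drops first: 20 orders
  if 3:a drops first: 4 orders
heap linearizations: 24

24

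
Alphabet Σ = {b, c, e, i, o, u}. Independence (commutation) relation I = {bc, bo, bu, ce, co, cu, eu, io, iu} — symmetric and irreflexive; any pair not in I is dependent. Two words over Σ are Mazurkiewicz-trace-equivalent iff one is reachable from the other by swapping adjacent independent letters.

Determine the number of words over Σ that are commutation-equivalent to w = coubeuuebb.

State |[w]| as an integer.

#0=c has no predecessor
#1=o has no predecessor
#2=u depends on [1:o]
#3=b has no predecessor
#4=e depends on [1:o, 3:b]
#5=u depends on [2:u]
#6=u depends on [5:u]
#7=e depends on [4:e]
#8=b depends on [7:e]
#9=b depends on [8:b]
sources: [0:c, 1:o, 3:b]
N(rest) = Σ N(rest − s) over sources s of rest; N(one piece) = 1:
  size 1 → [0]=1  [6]=1  [9]=1
  size 2 → [0,6]=2  [0,9]=2  [5,6]=1  [6,9]=2  [8,9]=1
  size 3 → [0,5,6]=3  [0,6,9]=6  [0,8,9]=3  [2,5,6]=1  [5,6,9]=3  [6,8,9]=3  [7,8,9]=1
  size 4 → [0,2,5,6]=4  [0,5,6,9]=12  [0,6,8,9]=12  [0,7,8,9]=4  [2,5,6,9]=4  [4,7,8,9]=1  [5,6,8,9]=6  [6,7,8,9]=4
  size 5 → [0,2,5,6,9]=20  [0,4,7,8,9]=5  [0,5,6,8,9]=30  [0,6,7,8,9]=20  [2,5,6,8,9]=10  [3,4,7,8,9]=1  [4,6,7,8,9]=5  [5,6,7,8,9]=10
  size 6 → [0,2,5,6,8,9]=60  [0,3,4,7,8,9]=6  [0,4,6,7,8,9]=30  [0,5,6,7,8,9]=60  [2,5,6,7,8,9]=20  [3,4,6,7,8,9]=6  [4,5,6,7,8,9]=15
  size 7 → [0,2,5,6,7,8,9]=140  [0,3,4,6,7,8,9]=42  [0,4,5,6,7,8,9]=105  [2,4,5,6,7,8,9]=35  [3,4,5,6,7,8,9]=21
  size 8 → [0,2,4,5,6,7,8,9]=280  [0,3,4,5,6,7,8,9]=168  [1,2,4,5,6,7,8,9]=35  [2,3,4,5,6,7,8,9]=56
  first=0(c) contributes 91
  first=1(o) contributes 504
  first=3(b) contributes 315
|[w]| = 910

910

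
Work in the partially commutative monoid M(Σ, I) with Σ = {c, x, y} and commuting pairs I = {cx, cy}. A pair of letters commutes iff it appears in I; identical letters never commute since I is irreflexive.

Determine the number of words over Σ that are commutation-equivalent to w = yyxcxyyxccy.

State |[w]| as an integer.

165

0(y) covers ∅
1(y) covers 0:y
2(x) covers 1:y
3(c) covers ∅
4(x) covers 2:x
5(y) covers 4:x
6(y) covers 5:y
7(x) covers 6:y
8(c) covers 3:c
9(c) covers 8:c
10(y) covers 7:x
floor of heap: 0:y, 3:c
completions by unplaced set U, small U first (add the entries for U minus each lowest piece of U):
  |U|=1: {9}:1  {10}:1
  |U|=2: {7,10}:1  {8,9}:1  {9,10}:2
  |U|=3: {3,8,9}:1  {6,7,10}:1  {7,9,10}:3  {8,9,10}:3
  |U|=4: {3,8,9,10}:4  {5,6,7,10}:1  {6,7,9,10}:4  {7,8,9,10}:6
  |U|=5: {3,7,8,9,10}:10  {4,5,6,7,10}:1  {5,6,7,9,10}:5  {6,7,8,9,10}:10
  |U|=6: {2,4,5,6,7,10}:1  {3,6,7,8,9,10}:20  {4,5,6,7,9,10}:6  {5,6,7,8,9,10}:15
  |U|=7: {1,2,4,5,6,7,10}:1  {2,4,5,6,7,9,10}:7  {3,5,6,7,8,9,10}:35  {4,5,6,7,8,9,10}:21
  |U|=8: {0,1,2,4,5,6,7,10}:1  {1,2,4,5,6,7,9,10}:8  {2,4,5,6,7,8,9,10}:28  {3,4,5,6,7,8,9,10}:56
  |U|=9: {0,1,2,4,5,6,7,9,10}:9  {1,2,4,5,6,7,8,9,10}:36  {2,3,4,5,6,7,8,9,10}:84
  start at 0(y): 120
  start at 3(c): 45
sum over floor = 165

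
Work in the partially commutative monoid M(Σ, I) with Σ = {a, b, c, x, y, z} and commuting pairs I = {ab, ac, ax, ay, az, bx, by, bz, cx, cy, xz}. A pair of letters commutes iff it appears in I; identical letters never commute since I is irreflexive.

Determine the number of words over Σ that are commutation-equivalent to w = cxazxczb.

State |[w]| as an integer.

drop 0:c onto floor
drop 1:x onto floor
drop 2:a onto floor
drop 3:z onto {0:c}
drop 4:x onto {1:x}
drop 5:c onto {3:z}
drop 6:z onto {5:c}
drop 7:b onto {5:c}
ground layer = {0:c, 1:x, 2:a}
drop-orders for the pieces not yet dropped (sum over which currently-grounded one goes next):
  1 to go: {2} 1  {4} 1  {6} 1  {7} 1
  2 to go: {1,4} 1  {2,4} 2  {2,6} 2  {2,7} 2  {4,6} 2  {4,7} 2  {6,7} 2
  3 to go: {1,2,4} 3  {1,4,6} 3  {1,4,7} 3  {2,4,6} 6  {2,4,7} 6  {2,6,7} 6  {4,6,7} 6  {5,6,7} 2
  4 to go: {1,2,4,6} 12  {1,2,4,7} 12  {1,4,6,7} 12  {2,4,6,7} 24  {2,5,6,7} 8  {3,5,6,7} 2  {4,5,6,7} 8
  5 to go: {0,3,5,6,7} 2  {1,2,4,6,7} 60  {1,4,5,6,7} 20  {2,3,5,6,7} 10  {2,4,5,6,7} 40  {3,4,5,6,7} 10
  6 to go: {0,2,3,5,6,7} 12  {0,3,4,5,6,7} 12  {1,2,4,5,6,7} 120  {1,3,4,5,6,7} 30  {2,3,4,5,6,7} 60
  if 0:c drops first: 210 orders
  if 1:x drops first: 84 orders
  if 2:a drops first: 42 orders
heap linearizations: 336

336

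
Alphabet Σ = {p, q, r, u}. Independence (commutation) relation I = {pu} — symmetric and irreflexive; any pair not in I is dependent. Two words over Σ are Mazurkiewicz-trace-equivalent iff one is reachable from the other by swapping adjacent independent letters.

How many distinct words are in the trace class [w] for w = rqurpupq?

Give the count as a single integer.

3

#0=r has no predecessor
#1=q depends on [0:r]
#2=u depends on [1:q]
#3=r depends on [2:u]
#4=p depends on [3:r]
#5=u depends on [3:r]
#6=p depends on [4:p]
#7=q depends on [5:u, 6:p]
sources: [0:r]
N(rest) = Σ N(rest − s) over sources s of rest; N(one piece) = 1:
  size 1 → [7]=1
  size 2 → [5,7]=1  [6,7]=1
  size 3 → [4,6,7]=1  [5,6,7]=2
  size 4 → [4,5,6,7]=3
  size 5 → [3,4,5,6,7]=3
  size 6 → [2,3,4,5,6,7]=3
  first=0(r) contributes 3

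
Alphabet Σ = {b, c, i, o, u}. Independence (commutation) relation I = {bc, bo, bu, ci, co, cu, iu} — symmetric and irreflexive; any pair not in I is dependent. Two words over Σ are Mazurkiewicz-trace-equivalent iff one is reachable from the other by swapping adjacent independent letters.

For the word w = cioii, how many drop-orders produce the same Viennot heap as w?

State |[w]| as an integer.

0(c) covers ∅
1(i) covers ∅
2(o) covers 1:i
3(i) covers 2:o
4(i) covers 3:i
floor of heap: 0:c, 1:i
completions by unplaced set U, small U first (add the entries for U minus each lowest piece of U):
  |U|=1: {0}:1  {4}:1
  |U|=2: {0,4}:2  {3,4}:1
  |U|=3: {0,3,4}:3  {2,3,4}:1
  start at 0(c): 1
  start at 1(i): 4
sum over floor = 5

5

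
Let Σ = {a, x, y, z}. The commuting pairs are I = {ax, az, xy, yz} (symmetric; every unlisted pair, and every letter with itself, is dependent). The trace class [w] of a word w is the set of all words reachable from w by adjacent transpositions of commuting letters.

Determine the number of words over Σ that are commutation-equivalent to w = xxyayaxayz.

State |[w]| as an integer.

drop 0:x onto floor
drop 1:x onto {0:x}
drop 2:y onto floor
drop 3:a onto {2:y}
drop 4:y onto {3:a}
drop 5:a onto {4:y}
drop 6:x onto {1:x}
drop 7:a onto {5:a}
drop 8:y onto {7:a}
drop 9:z onto {6:x}
ground layer = {0:x, 2:y}
drop-orders for the pieces not yet dropped (sum over which currently-grounded one goes next):
  1 to go: {8} 1  {9} 1
  2 to go: {6,9} 1  {7,8} 1  {8,9} 2
  3 to go: {1,6,9} 1  {5,7,8} 1  {6,8,9} 3  {7,8,9} 3
  4 to go: {0,1,6,9} 1  {1,6,8,9} 4  {4,5,7,8} 1  {5,7,8,9} 4  {6,7,8,9} 6
  5 to go: {0,1,6,8,9} 5  {1,6,7,8,9} 10  {3,4,5,7,8} 1  {4,5,7,8,9} 5  {5,6,7,8,9} 10
  6 to go: {0,1,6,7,8,9} 15  {1,5,6,7,8,9} 20  {2,3,4,5,7,8} 1  {3,4,5,7,8,9} 6  {4,5,6,7,8,9} 15
  7 to go: {0,1,5,6,7,8,9} 35  {1,4,5,6,7,8,9} 35  {2,3,4,5,7,8,9} 7  {3,4,5,6,7,8,9} 21
  8 to go: {0,1,4,5,6,7,8,9} 70  {1,3,4,5,6,7,8,9} 56  {2,3,4,5,6,7,8,9} 28
  if 0:x drops first: 84 orders
  if 2:y drops first: 126 orders
heap linearizations: 210

210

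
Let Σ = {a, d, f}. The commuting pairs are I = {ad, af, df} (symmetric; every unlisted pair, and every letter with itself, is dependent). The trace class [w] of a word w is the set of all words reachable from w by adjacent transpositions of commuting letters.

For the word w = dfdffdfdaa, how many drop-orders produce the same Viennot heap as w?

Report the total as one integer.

3150

#0=d has no predecessor
#1=f has no predecessor
#2=d depends on [0:d]
#3=f depends on [1:f]
#4=f depends on [3:f]
#5=d depends on [2:d]
#6=f depends on [4:f]
#7=d depends on [5:d]
#8=a has no predecessor
#9=a depends on [8:a]
sources: [0:d, 1:f, 8:a]
N(rest) = Σ N(rest − s) over sources s of rest; N(one piece) = 1:
  size 1 → [6]=1  [7]=1  [9]=1
  size 2 → [4,6]=1  [5,7]=1  [6,7]=2  [6,9]=2  [7,9]=2  [8,9]=1
  size 3 → [2,5,7]=1  [3,4,6]=1  [4,6,7]=3  [4,6,9]=3  [5,6,7]=3  [5,7,9]=3  [6,7,9]=6  [6,8,9]=3  [7,8,9]=3
  size 4 → [0,2,5,7]=1  [1,3,4,6]=1  [2,5,6,7]=4  [2,5,7,9]=4  [3,4,6,7]=4  [3,4,6,9]=4  [4,5,6,7]=6  [4,6,7,9]=12  [4,6,8,9]=6  [5,6,7,9]=12  [5,7,8,9]=6  [6,7,8,9]=12
  size 5 → [0,2,5,6,7]=5  [0,2,5,7,9]=5  [1,3,4,6,7]=5  [1,3,4,6,9]=5  [2,4,5,6,7]=10  [2,5,6,7,9]=20  [2,5,7,8,9]=10  [3,4,5,6,7]=10  [3,4,6,7,9]=20  [3,4,6,8,9]=10  [4,5,6,7,9]=30  [4,6,7,8,9]=30  [5,6,7,8,9]=30
  size 6 → [0,2,4,5,6,7]=15  [0,2,5,6,7,9]=30  [0,2,5,7,8,9]=15  [1,3,4,5,6,7]=15  [1,3,4,6,7,9]=30  [1,3,4,6,8,9]=15  [2,3,4,5,6,7]=20  [2,4,5,6,7,9]=60  [2,5,6,7,8,9]=60  [3,4,5,6,7,9]=60  [3,4,6,7,8,9]=60  [4,5,6,7,8,9]=90
  size 7 → [0,2,3,4,5,6,7]=35  [0,2,4,5,6,7,9]=105  [0,2,5,6,7,8,9]=105  [1,2,3,4,5,6,7]=35  [1,3,4,5,6,7,9]=105  [1,3,4,6,7,8,9]=105  [2,3,4,5,6,7,9]=140  [2,4,5,6,7,8,9]=210  [3,4,5,6,7,8,9]=210
  size 8 → [0,1,2,3,4,5,6,7]=70  [0,2,3,4,5,6,7,9]=280  [0,2,4,5,6,7,8,9]=420  [1,2,3,4,5,6,7,9]=280  [1,3,4,5,6,7,8,9]=420  [2,3,4,5,6,7,8,9]=560
  first=0(d) contributes 1260
  first=1(f) contributes 1260
  first=8(a) contributes 630
|[w]| = 3150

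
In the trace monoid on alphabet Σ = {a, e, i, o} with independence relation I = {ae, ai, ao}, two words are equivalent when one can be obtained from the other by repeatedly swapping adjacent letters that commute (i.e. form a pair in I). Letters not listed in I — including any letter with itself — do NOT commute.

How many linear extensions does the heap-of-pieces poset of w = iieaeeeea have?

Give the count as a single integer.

drop 0:i onto floor
drop 1:i onto {0:i}
drop 2:e onto {1:i}
drop 3:a onto floor
drop 4:e onto {2:e}
drop 5:e onto {4:e}
drop 6:e onto {5:e}
drop 7:e onto {6:e}
drop 8:a onto {3:a}
ground layer = {0:i, 3:a}
drop-orders for the pieces not yet dropped (sum over which currently-grounded one goes next):
  1 to go: {7} 1  {8} 1
  2 to go: {3,8} 1  {6,7} 1  {7,8} 2
  3 to go: {3,7,8} 3  {5,6,7} 1  {6,7,8} 3
  4 to go: {3,6,7,8} 6  {4,5,6,7} 1  {5,6,7,8} 4
  5 to go: {2,4,5,6,7} 1  {3,5,6,7,8} 10  {4,5,6,7,8} 5
  6 to go: {1,2,4,5,6,7} 1  {2,4,5,6,7,8} 6  {3,4,5,6,7,8} 15
  7 to go: {0,1,2,4,5,6,7} 1  {1,2,4,5,6,7,8} 7  {2,3,4,5,6,7,8} 21
  if 0:i drops first: 28 orders
  if 3:a drops first: 8 orders
heap linearizations: 36

36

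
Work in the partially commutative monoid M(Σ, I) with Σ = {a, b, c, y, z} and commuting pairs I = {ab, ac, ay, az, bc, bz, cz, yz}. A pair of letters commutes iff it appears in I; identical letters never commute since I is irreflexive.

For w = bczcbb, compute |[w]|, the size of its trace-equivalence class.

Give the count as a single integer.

0(b) covers ∅
1(c) covers ∅
2(z) covers ∅
3(c) covers 1:c
4(b) covers 0:b
5(b) covers 4:b
floor of heap: 0:b, 1:c, 2:z
completions by unplaced set U, small U first (add the entries for U minus each lowest piece of U):
  |U|=1: {2}:1  {3}:1  {5}:1
  |U|=2: {1,3}:1  {2,3}:2  {2,5}:2  {3,5}:2  {4,5}:1
  |U|=3: {0,4,5}:1  {1,2,3}:3  {1,3,5}:3  {2,3,5}:6  {2,4,5}:3  {3,4,5}:3
  |U|=4: {0,2,4,5}:4  {0,3,4,5}:4  {1,2,3,5}:12  {1,3,4,5}:6  {2,3,4,5}:12
  start at 0(b): 30
  start at 1(c): 20
  start at 2(z): 10
sum over floor = 60

60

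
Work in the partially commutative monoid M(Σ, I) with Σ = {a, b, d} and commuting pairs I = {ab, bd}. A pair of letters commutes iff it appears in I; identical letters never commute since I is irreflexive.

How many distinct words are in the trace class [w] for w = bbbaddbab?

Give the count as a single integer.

0(b) covers ∅
1(b) covers 0:b
2(b) covers 1:b
3(a) covers ∅
4(d) covers 3:a
5(d) covers 4:d
6(b) covers 2:b
7(a) covers 5:d
8(b) covers 6:b
floor of heap: 0:b, 3:a
completions by unplaced set U, small U first (add the entries for U minus each lowest piece of U):
  |U|=1: {7}:1  {8}:1
  |U|=2: {5,7}:1  {6,8}:1  {7,8}:2
  |U|=3: {2,6,8}:1  {4,5,7}:1  {5,7,8}:3  {6,7,8}:3
  |U|=4: {1,2,6,8}:1  {2,6,7,8}:4  {3,4,5,7}:1  {4,5,7,8}:4  {5,6,7,8}:6
  |U|=5: {0,1,2,6,8}:1  {1,2,6,7,8}:5  {2,5,6,7,8}:10  {3,4,5,7,8}:5  {4,5,6,7,8}:10
  |U|=6: {0,1,2,6,7,8}:6  {1,2,5,6,7,8}:15  {2,4,5,6,7,8}:20  {3,4,5,6,7,8}:15
  |U|=7: {0,1,2,5,6,7,8}:21  {1,2,4,5,6,7,8}:35  {2,3,4,5,6,7,8}:35
  start at 0(b): 70
  start at 3(a): 56
sum over floor = 126

126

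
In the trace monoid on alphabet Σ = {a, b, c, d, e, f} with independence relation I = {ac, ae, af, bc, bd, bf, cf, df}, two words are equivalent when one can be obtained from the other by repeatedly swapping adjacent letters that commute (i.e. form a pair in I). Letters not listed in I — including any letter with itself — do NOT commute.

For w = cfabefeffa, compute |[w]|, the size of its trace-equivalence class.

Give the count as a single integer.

80

#0=c has no predecessor
#1=f has no predecessor
#2=a has no predecessor
#3=b depends on [2:a]
#4=e depends on [0:c, 1:f, 3:b]
#5=f depends on [4:e]
#6=e depends on [5:f]
#7=f depends on [6:e]
#8=f depends on [7:f]
#9=a depends on [3:b]
sources: [0:c, 1:f, 2:a]
N(rest) = Σ N(rest − s) over sources s of rest; N(one piece) = 1:
  size 1 → [8]=1  [9]=1
  size 2 → [7,8]=1  [8,9]=2
  size 3 → [6,7,8]=1  [7,8,9]=3
  size 4 → [5,6,7,8]=1  [6,7,8,9]=4
  size 5 → [4,5,6,7,8]=1  [5,6,7,8,9]=5
  size 6 → [0,4,5,6,7,8]=1  [1,4,5,6,7,8]=1  [4,5,6,7,8,9]=6
  size 7 → [0,1,4,5,6,7,8]=2  [0,4,5,6,7,8,9]=7  [1,4,5,6,7,8,9]=7  [3,4,5,6,7,8,9]=6
  size 8 → [0,1,4,5,6,7,8,9]=16  [0,3,4,5,6,7,8,9]=13  [1,3,4,5,6,7,8,9]=13  [2,3,4,5,6,7,8,9]=6
  first=0(c) contributes 19
  first=1(f) contributes 19
  first=2(a) contributes 42
|[w]| = 80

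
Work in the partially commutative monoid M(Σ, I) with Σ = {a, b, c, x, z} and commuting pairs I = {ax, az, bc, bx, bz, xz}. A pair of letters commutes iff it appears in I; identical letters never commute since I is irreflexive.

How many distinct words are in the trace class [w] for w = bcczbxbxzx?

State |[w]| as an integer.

0(b) covers ∅
1(c) covers ∅
2(c) covers 1:c
3(z) covers 2:c
4(b) covers 0:b
5(x) covers 2:c
6(b) covers 4:b
7(x) covers 5:x
8(z) covers 3:z
9(x) covers 7:x
floor of heap: 0:b, 1:c
completions by unplaced set U, small U first (add the entries for U minus each lowest piece of U):
  |U|=1: {6}:1  {8}:1  {9}:1
  |U|=2: {3,8}:1  {4,6}:1  {6,8}:2  {6,9}:2  {7,9}:1  {8,9}:2
  |U|=3: {0,4,6}:1  {3,6,8}:3  {3,8,9}:3  {4,6,8}:3  {4,6,9}:3  {5,7,9}:1  {6,7,9}:3  {6,8,9}:6  {7,8,9}:3
  |U|=4: {0,4,6,8}:4  {0,4,6,9}:4  {3,4,6,8}:6  {3,6,8,9}:12  {3,7,8,9}:6  {4,6,7,9}:6  {4,6,8,9}:12  {5,6,7,9}:4  {5,7,8,9}:4  {6,7,8,9}:12
  |U|=5: {0,3,4,6,8}:10  {0,4,6,7,9}:10  {0,4,6,8,9}:20  {3,4,6,8,9}:30  {3,5,7,8,9}:10  {3,6,7,8,9}:30  {4,5,6,7,9}:10  {4,6,7,8,9}:30  {5,6,7,8,9}:20
  |U|=6: {0,3,4,6,8,9}:60  {0,4,5,6,7,9}:20  {0,4,6,7,8,9}:60  {2,3,5,7,8,9}:10  {3,4,6,7,8,9}:90  {3,5,6,7,8,9}:60  {4,5,6,7,8,9}:60
  |U|=7: {0,3,4,6,7,8,9}:210  {0,4,5,6,7,8,9}:140  {1,2,3,5,7,8,9}:10  {2,3,5,6,7,8,9}:70  {3,4,5,6,7,8,9}:210
  |U|=8: {0,3,4,5,6,7,8,9}:560  {1,2,3,5,6,7,8,9}:80  {2,3,4,5,6,7,8,9}:280
  start at 0(b): 360
  start at 1(c): 840
sum over floor = 1200

1200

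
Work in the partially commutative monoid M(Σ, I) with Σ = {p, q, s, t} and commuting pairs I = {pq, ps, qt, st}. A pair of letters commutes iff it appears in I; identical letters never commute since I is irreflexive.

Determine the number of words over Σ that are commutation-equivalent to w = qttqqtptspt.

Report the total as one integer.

330

#0=q has no predecessor
#1=t has no predecessor
#2=t depends on [1:t]
#3=q depends on [0:q]
#4=q depends on [3:q]
#5=t depends on [2:t]
#6=p depends on [5:t]
#7=t depends on [6:p]
#8=s depends on [4:q]
#9=p depends on [7:t]
#10=t depends on [9:p]
sources: [0:q, 1:t]
N(rest) = Σ N(rest − s) over sources s of rest; N(one piece) = 1:
  size 1 → [8]=1  [10]=1
  size 2 → [4,8]=1  [8,10]=2  [9,10]=1
  size 3 → [3,4,8]=1  [4,8,10]=3  [7,9,10]=1  [8,9,10]=3
  size 4 → [0,3,4,8]=1  [3,4,8,10]=4  [4,8,9,10]=6  [6,7,9,10]=1  [7,8,9,10]=4
  size 5 → [0,3,4,8,10]=5  [3,4,8,9,10]=10  [4,7,8,9,10]=10  [5,6,7,9,10]=1  [6,7,8,9,10]=5
  size 6 → [0,3,4,8,9,10]=15  [2,5,6,7,9,10]=1  [3,4,7,8,9,10]=20  [4,6,7,8,9,10]=15  [5,6,7,8,9,10]=6
  size 7 → [0,3,4,7,8,9,10]=35  [1,2,5,6,7,9,10]=1  [2,5,6,7,8,9,10]=7  [3,4,6,7,8,9,10]=35  [4,5,6,7,8,9,10]=21
  size 8 → [0,3,4,6,7,8,9,10]=70  [1,2,5,6,7,8,9,10]=8  [2,4,5,6,7,8,9,10]=28  [3,4,5,6,7,8,9,10]=56
  size 9 → [0,3,4,5,6,7,8,9,10]=126  [1,2,4,5,6,7,8,9,10]=36  [2,3,4,5,6,7,8,9,10]=84
  first=0(q) contributes 120
  first=1(t) contributes 210
|[w]| = 330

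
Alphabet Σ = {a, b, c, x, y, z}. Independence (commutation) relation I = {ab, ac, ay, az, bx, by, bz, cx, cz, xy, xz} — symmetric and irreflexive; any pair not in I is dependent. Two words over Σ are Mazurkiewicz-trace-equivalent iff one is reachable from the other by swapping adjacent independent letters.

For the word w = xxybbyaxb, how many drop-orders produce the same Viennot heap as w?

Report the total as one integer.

drop 0:x onto floor
drop 1:x onto {0:x}
drop 2:y onto floor
drop 3:b onto floor
drop 4:b onto {3:b}
drop 5:y onto {2:y}
drop 6:a onto {1:x}
drop 7:x onto {6:a}
drop 8:b onto {4:b}
ground layer = {0:x, 2:y, 3:b}
drop-orders for the pieces not yet dropped (sum over which currently-grounded one goes next):
  1 to go: {5} 1  {7} 1  {8} 1
  2 to go: {2,5} 1  {4,8} 1  {5,7} 2  {5,8} 2  {6,7} 1  {7,8} 2
  3 to go: {1,6,7} 1  {2,5,7} 3  {2,5,8} 3  {3,4,8} 1  {4,5,8} 3  {4,7,8} 3  {5,6,7} 3  {5,7,8} 6  {6,7,8} 3
  4 to go: {0,1,6,7} 1  {1,5,6,7} 4  {1,6,7,8} 4  {2,4,5,8} 6  {2,5,6,7} 6  {2,5,7,8} 12  {3,4,5,8} 4  {3,4,7,8} 4  {4,5,7,8} 12  {4,6,7,8} 6  {5,6,7,8} 12
  5 to go: {0,1,5,6,7} 5  {0,1,6,7,8} 5  {1,2,5,6,7} 10  {1,4,6,7,8} 10  {1,5,6,7,8} 20  {2,3,4,5,8} 10  {2,4,5,7,8} 30  {2,5,6,7,8} 30  {3,4,5,7,8} 20  {3,4,6,7,8} 10  {4,5,6,7,8} 30
  6 to go: {0,1,2,5,6,7} 15  {0,1,4,6,7,8} 15  {0,1,5,6,7,8} 30  {1,2,5,6,7,8} 60  {1,3,4,6,7,8} 20  {1,4,5,6,7,8} 60  {2,3,4,5,7,8} 60  {2,4,5,6,7,8} 90  {3,4,5,6,7,8} 60
  7 to go: {0,1,2,5,6,7,8} 105  {0,1,3,4,6,7,8} 35  {0,1,4,5,6,7,8} 105  {1,2,4,5,6,7,8} 210  {1,3,4,5,6,7,8} 140  {2,3,4,5,6,7,8} 210
  if 0:x drops first: 560 orders
  if 2:y drops first: 280 orders
  if 3:b drops first: 420 orders
heap linearizations: 1260

1260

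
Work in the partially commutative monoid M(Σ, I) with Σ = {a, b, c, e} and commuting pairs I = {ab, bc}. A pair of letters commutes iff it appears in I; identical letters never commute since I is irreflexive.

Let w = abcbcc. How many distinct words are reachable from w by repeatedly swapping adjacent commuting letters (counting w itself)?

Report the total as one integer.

piece 0:a — minimal
piece 1:b — minimal
piece 2:c rests on {0:a}
piece 3:b rests on {1:b}
piece 4:c rests on {2:c}
piece 5:c rests on {4:c}
minimal pieces: {0:a, 1:b}
ways to finish when only these pieces remain (= sum over removing one remaining piece with nothing left below it):
  1 left: {3}→1  {5}→1
  2 left: {1,3}→1  {3,5}→2  {4,5}→1
  3 left: {1,3,5}→3  {2,4,5}→1  {3,4,5}→3
  4 left: {0,2,4,5}→1  {1,3,4,5}→6  {2,3,4,5}→4
  placing 0:a first → 10 extensions
  placing 1:b first → 5 extensions
total linear extensions = 15

15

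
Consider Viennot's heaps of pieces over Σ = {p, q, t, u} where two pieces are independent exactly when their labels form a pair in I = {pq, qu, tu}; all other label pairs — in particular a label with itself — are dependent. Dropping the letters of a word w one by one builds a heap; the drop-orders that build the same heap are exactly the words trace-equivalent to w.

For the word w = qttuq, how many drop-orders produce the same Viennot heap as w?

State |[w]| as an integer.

5

0(q) covers ∅
1(t) covers 0:q
2(t) covers 1:t
3(u) covers ∅
4(q) covers 2:t
floor of heap: 0:q, 3:u
completions by unplaced set U, small U first (add the entries for U minus each lowest piece of U):
  |U|=1: {3}:1  {4}:1
  |U|=2: {2,4}:1  {3,4}:2
  |U|=3: {1,2,4}:1  {2,3,4}:3
  start at 0(q): 4
  start at 3(u): 1
sum over floor = 5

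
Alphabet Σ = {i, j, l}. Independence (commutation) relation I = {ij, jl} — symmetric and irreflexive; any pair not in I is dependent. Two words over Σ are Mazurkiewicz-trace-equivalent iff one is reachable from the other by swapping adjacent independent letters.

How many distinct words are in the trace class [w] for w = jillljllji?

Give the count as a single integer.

#0=j has no predecessor
#1=i has no predecessor
#2=l depends on [1:i]
#3=l depends on [2:l]
#4=l depends on [3:l]
#5=j depends on [0:j]
#6=l depends on [4:l]
#7=l depends on [6:l]
#8=j depends on [5:j]
#9=i depends on [7:l]
sources: [0:j, 1:i]
N(rest) = Σ N(rest − s) over sources s of rest; N(one piece) = 1:
  size 1 → [8]=1  [9]=1
  size 2 → [5,8]=1  [7,9]=1  [8,9]=2
  size 3 → [0,5,8]=1  [5,8,9]=3  [6,7,9]=1  [7,8,9]=3
  size 4 → [0,5,8,9]=4  [4,6,7,9]=1  [5,7,8,9]=6  [6,7,8,9]=4
  size 5 → [0,5,7,8,9]=10  [3,4,6,7,9]=1  [4,6,7,8,9]=5  [5,6,7,8,9]=10
  size 6 → [0,5,6,7,8,9]=20  [2,3,4,6,7,9]=1  [3,4,6,7,8,9]=6  [4,5,6,7,8,9]=15
  size 7 → [0,4,5,6,7,8,9]=35  [1,2,3,4,6,7,9]=1  [2,3,4,6,7,8,9]=7  [3,4,5,6,7,8,9]=21
  size 8 → [0,3,4,5,6,7,8,9]=56  [1,2,3,4,6,7,8,9]=8  [2,3,4,5,6,7,8,9]=28
  first=0(j) contributes 36
  first=1(i) contributes 84
|[w]| = 120

120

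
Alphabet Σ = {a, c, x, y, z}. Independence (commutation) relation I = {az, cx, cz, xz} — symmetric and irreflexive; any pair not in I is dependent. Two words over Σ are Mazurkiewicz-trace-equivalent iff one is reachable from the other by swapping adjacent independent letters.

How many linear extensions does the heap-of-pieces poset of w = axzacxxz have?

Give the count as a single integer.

84

#0=a has no predecessor
#1=x depends on [0:a]
#2=z has no predecessor
#3=a depends on [1:x]
#4=c depends on [3:a]
#5=x depends on [3:a]
#6=x depends on [5:x]
#7=z depends on [2:z]
sources: [0:a, 2:z]
N(rest) = Σ N(rest − s) over sources s of rest; N(one piece) = 1:
  size 1 → [4]=1  [6]=1  [7]=1
  size 2 → [2,7]=1  [4,6]=2  [4,7]=2  [5,6]=1  [6,7]=2
  size 3 → [2,4,7]=3  [2,6,7]=3  [4,5,6]=3  [4,6,7]=6  [5,6,7]=3
  size 4 → [2,4,6,7]=12  [2,5,6,7]=6  [3,4,5,6]=3  [4,5,6,7]=12
  size 5 → [1,3,4,5,6]=3  [2,4,5,6,7]=30  [3,4,5,6,7]=15
  size 6 → [0,1,3,4,5,6]=3  [1,3,4,5,6,7]=18  [2,3,4,5,6,7]=45
  first=0(a) contributes 63
  first=2(z) contributes 21
|[w]| = 84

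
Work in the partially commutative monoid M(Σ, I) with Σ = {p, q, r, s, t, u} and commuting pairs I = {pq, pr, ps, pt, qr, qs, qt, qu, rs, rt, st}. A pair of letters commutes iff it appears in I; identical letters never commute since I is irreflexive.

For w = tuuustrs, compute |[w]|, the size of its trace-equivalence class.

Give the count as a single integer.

12

drop 0:t onto floor
drop 1:u onto {0:t}
drop 2:u onto {1:u}
drop 3:u onto {2:u}
drop 4:s onto {3:u}
drop 5:t onto {3:u}
drop 6:r onto {3:u}
drop 7:s onto {4:s}
ground layer = {0:t}
drop-orders for the pieces not yet dropped (sum over which currently-grounded one goes next):
  1 to go: {5} 1  {6} 1  {7} 1
  2 to go: {4,7} 1  {5,6} 2  {5,7} 2  {6,7} 2
  3 to go: {4,5,7} 3  {4,6,7} 3  {5,6,7} 6
  4 to go: {4,5,6,7} 12
  5 to go: {3,4,5,6,7} 12
  6 to go: {2,3,4,5,6,7} 12
  if 0:t drops first: 12 orders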